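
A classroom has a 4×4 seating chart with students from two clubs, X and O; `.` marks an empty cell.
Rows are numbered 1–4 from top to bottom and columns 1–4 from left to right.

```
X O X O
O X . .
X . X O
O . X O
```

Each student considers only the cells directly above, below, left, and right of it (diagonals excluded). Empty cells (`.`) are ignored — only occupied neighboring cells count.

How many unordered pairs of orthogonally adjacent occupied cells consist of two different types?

Scan each occupied cell's neighbors to the right and below so each pair is counted once.
From row 1: 5 unlike of 5 pairs (running 5/5).
From row 2: 2 unlike of 2 pairs (running 7/7).
From row 3: 2 unlike of 4 pairs (running 9/11).
From row 4: 1 unlike of 1 pairs (running 10/12).
Total adjacent occupied pairs: 12; unlike-type pairs: 10.

10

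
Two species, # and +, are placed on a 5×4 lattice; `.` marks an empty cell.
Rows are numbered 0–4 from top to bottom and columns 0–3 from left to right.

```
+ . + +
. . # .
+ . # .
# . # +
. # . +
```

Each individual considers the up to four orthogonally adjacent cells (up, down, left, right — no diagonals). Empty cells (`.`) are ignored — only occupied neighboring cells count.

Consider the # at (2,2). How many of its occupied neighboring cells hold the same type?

Occupied neighbors of (2,2): (1,2)=#, (3,2)=#.
Same type (#): 2 of 2.

2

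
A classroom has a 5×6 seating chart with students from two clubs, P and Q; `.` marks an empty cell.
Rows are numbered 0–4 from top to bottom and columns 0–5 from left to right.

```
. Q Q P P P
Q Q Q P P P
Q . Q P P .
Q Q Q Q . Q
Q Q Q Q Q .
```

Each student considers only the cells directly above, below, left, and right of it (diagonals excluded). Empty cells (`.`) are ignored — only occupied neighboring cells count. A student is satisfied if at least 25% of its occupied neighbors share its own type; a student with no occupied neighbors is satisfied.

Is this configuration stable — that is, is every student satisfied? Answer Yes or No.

(0,1)Q 2/2 satisfied
(0,2)Q 2/3 satisfied
(0,3)P 2/3 satisfied
(0,4)P 3/3 satisfied
(0,5)P 2/2 satisfied
(1,0)Q 2/2 satisfied
(1,1)Q 3/3 satisfied
(1,2)Q 3/4 satisfied
(1,3)P 3/4 satisfied
(1,4)P 4/4 satisfied
(1,5)P 2/2 satisfied
(2,0)Q 2/2 satisfied
(2,2)Q 2/3 satisfied
(2,3)P 2/4 satisfied
(2,4)P 2/2 satisfied
(3,0)Q 3/3 satisfied
(3,1)Q 3/3 satisfied
(3,2)Q 4/4 satisfied
(3,3)Q 2/3 satisfied
(3,5)Q 0/0 satisfied
(4,0)Q 2/2 satisfied
(4,1)Q 3/3 satisfied
(4,2)Q 3/3 satisfied
(4,3)Q 3/3 satisfied
(4,4)Q 1/1 satisfied
All meet the threshold, so the configuration is stable.

Yes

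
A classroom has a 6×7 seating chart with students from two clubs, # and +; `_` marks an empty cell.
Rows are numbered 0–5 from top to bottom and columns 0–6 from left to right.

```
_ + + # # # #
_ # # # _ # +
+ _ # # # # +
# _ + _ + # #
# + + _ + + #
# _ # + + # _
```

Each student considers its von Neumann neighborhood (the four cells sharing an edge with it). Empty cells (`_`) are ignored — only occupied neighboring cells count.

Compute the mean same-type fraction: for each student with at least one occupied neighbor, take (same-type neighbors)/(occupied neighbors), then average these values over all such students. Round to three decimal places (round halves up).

Row 0: (0,1)+ 1/2 · (0,2)+ 1/3 · (0,3)# 2/3 · (0,4)# 2/2 · (0,5)# 3/3 · (0,6)# 1/2
Row 1: (1,1)# 1/2 · (1,2)# 3/4 · (1,3)# 3/3 · (1,5)# 2/3 · (1,6)+ 1/3
Row 2: (2,0)+ 0/1 · (2,2)# 2/3 · (2,3)# 3/3 · (2,4)# 2/3 · (2,5)# 3/4 · (2,6)+ 1/3
Row 3: (3,0)# 1/2 · (3,2)+ 1/2 · (3,4)+ 1/3 · (3,5)# 2/4 · (3,6)# 2/3
Row 4: (4,0)# 2/3 · (4,1)+ 1/2 · (4,2)+ 2/3 · (4,4)+ 3/3 · (4,5)+ 1/4 · (4,6)# 1/2
Row 5: (5,0)# 1/1 · (5,2)# 0/2 · (5,3)+ 1/2 · (5,4)+ 2/3 · (5,5)# 0/2
Sum over 33 students: 1/2 + 1/3 + 2/3 + 2/2 + 3/3 + 1/2 + 1/2 + 3/4 + 3/3 + 2/3 + 1/3 + 0/1 + 2/3 + 3/3 + 2/3 + 3/4 + 1/3 + 1/2 + 1/2 + 1/3 + 2/4 + 2/3 + 2/3 + 1/2 + 2/3 + 3/3 + 1/4 + 1/2 + 1/1 + 0/2 + 1/2 + 2/3 + 0/2 = 227/12; mean = 227/12 ÷ 33 = 227/396 = 0.573232… → 0.573.

0.573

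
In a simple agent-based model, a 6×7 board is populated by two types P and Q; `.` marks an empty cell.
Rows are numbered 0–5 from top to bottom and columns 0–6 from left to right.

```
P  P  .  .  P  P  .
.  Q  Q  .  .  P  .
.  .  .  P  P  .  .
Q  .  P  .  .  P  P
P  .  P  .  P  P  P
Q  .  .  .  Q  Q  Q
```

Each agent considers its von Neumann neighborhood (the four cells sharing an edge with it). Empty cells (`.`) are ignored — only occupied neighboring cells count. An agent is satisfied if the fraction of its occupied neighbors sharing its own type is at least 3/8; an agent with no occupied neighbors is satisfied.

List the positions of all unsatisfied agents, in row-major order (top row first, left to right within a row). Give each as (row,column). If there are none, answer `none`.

(3,0), (4,0), (5,0)

(0,0)P 1/1 ✓
(0,1)P 1/2 ✓
(0,4)P 1/1 ✓
(0,5)P 2/2 ✓
(1,1)Q 1/2 ✓
(1,2)Q 1/1 ✓
(1,5)P 1/1 ✓
(2,3)P 1/1 ✓
(2,4)P 1/1 ✓
(3,0)Q 0/1 ✗
(3,2)P 1/1 ✓
(3,5)P 2/2 ✓
(3,6)P 2/2 ✓
(4,0)P 0/2 ✗
(4,2)P 1/1 ✓
(4,4)P 1/2 ✓
(4,5)P 3/4 ✓
(4,6)P 2/3 ✓
(5,0)Q 0/1 ✗
(5,4)Q 1/2 ✓
(5,5)Q 2/3 ✓
(5,6)Q 1/2 ✓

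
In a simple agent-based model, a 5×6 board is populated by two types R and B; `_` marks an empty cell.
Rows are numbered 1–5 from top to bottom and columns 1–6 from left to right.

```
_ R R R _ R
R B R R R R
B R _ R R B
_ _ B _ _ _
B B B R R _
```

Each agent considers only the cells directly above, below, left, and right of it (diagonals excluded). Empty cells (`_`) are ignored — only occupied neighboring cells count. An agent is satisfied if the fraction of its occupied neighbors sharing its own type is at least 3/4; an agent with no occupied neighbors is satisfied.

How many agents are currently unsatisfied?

Row 1: (1,2)R 1/2 unhappy · (1,3)R 3/3 ok · (1,4)R 2/2 ok · (1,6)R 1/1 ok
Row 2: (2,1)R 0/2 unhappy · (2,2)B 0/4 unhappy · (2,3)R 2/3 unhappy · (2,4)R 4/4 ok · (2,5)R 3/3 ok · (2,6)R 2/3 unhappy
Row 3: (3,1)B 0/2 unhappy · (3,2)R 0/2 unhappy · (3,4)R 2/2 ok · (3,5)R 2/3 unhappy · (3,6)B 0/2 unhappy
Row 4: (4,3)B 1/1 ok
Row 5: (5,1)B 1/1 ok · (5,2)B 2/2 ok · (5,3)B 2/3 unhappy · (5,4)R 1/2 unhappy · (5,5)R 1/1 ok
Unsatisfied: (1,2), (2,1), (2,2), (2,3), (2,6), (3,1), (3,2), (3,5), (3,6), (5,3), (5,4) — 11 in total.

11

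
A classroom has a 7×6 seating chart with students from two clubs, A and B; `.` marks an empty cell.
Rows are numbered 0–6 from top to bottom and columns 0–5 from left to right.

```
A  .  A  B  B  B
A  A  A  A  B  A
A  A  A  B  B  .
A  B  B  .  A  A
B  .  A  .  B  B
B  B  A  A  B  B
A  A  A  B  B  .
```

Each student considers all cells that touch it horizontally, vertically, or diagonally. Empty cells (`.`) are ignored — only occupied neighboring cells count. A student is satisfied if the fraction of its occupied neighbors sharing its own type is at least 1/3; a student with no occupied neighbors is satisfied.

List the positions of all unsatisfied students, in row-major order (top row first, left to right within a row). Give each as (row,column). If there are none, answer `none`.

Row 0: (0,0)A 2/2 ok · (0,2)A 3/4 ok · (0,3)B 2/5 ok · (0,4)B 3/5 ok · (0,5)B 2/3 ok
Row 1: (1,0)A 4/4 ok · (1,1)A 7/7 ok · (1,2)A 5/7 ok · (1,3)A 3/8 ok · (1,4)B 5/7 ok · (1,5)A 0/4 unhappy
Row 2: (2,0)A 4/5 ok · (2,1)A 6/8 ok · (2,2)A 4/7 ok · (2,3)B 3/7 ok · (2,4)B 2/6 ok
Row 3: (3,0)A 2/4 ok · (3,1)B 2/7 unhappy · (3,2)B 2/5 ok · (3,4)A 1/5 unhappy · (3,5)A 1/4 unhappy
Row 4: (4,0)B 3/4 ok · (4,2)A 2/5 ok · (4,4)B 3/6 ok · (4,5)B 3/5 ok
Row 5: (5,0)B 2/4 ok · (5,1)B 2/7 unhappy · (5,2)A 4/6 ok · (5,3)A 3/7 ok · (5,4)B 5/6 ok · (5,5)B 4/4 ok
Row 6: (6,0)A 1/3 ok · (6,1)A 3/5 ok · (6,2)A 3/5 ok · (6,3)B 2/5 ok · (6,4)B 3/4 ok

(1,5), (3,1), (3,4), (3,5), (5,1)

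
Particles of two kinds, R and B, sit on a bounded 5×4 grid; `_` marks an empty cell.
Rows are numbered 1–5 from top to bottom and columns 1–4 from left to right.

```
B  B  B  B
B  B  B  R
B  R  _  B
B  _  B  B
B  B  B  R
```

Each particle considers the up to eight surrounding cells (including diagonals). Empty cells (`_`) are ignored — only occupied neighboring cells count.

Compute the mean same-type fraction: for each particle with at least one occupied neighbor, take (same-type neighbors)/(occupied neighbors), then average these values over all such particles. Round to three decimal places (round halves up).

(1,1)B 3/3
(1,2)B 5/5
(1,3)B 4/5
(1,4)B 2/3
(2,1)B 4/5
(2,2)B 6/7
(2,3)B 5/7
(2,4)R 0/4
(3,1)B 3/4
(3,2)R 0/6
(3,4)B 3/4
(4,1)B 3/4
(4,3)B 4/6
(4,4)B 3/4
(5,1)B 2/2
(5,2)B 4/4
(5,3)B 3/4
(5,4)R 0/3
Sum over 18 particles: 3/3 + 5/5 + 4/5 + 2/3 + 4/5 + 6/7 + 5/7 + 0/4 + 3/4 + 0/6 + 3/4 + 3/4 + 4/6 + 3/4 + 2/2 + 4/4 + 3/4 + 0/3 = 5147/420; mean = 5147/420 ÷ 18 = 5147/7560 = 0.680820… → 0.681.

0.681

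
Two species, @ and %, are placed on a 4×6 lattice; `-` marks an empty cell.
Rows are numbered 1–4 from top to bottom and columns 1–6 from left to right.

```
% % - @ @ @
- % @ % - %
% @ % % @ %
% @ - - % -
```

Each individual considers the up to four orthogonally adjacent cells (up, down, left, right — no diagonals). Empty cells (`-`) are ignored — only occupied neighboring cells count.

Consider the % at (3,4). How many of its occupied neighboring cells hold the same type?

Occupied neighbors of (3,4): (2,4)=%, (3,3)=%, (3,5)=@.
Same type (%): 2 of 3.

2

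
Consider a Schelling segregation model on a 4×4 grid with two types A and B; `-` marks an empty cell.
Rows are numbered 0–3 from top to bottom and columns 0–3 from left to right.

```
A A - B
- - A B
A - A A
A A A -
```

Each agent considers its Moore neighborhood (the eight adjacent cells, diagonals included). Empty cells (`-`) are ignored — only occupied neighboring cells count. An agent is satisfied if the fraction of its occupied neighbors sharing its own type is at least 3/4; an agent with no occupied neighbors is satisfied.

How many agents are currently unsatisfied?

(0,0)A 1/1 ok
(0,1)A 2/2 ok
(0,3)B 1/2 unhappy
(1,2)A 3/5 unhappy
(1,3)B 1/4 unhappy
(2,0)A 2/2 ok
(2,2)A 4/5 ok
(2,3)A 3/4 ok
(3,0)A 2/2 ok
(3,1)A 4/4 ok
(3,2)A 3/3 ok
Unsatisfied: (0,3), (1,2), (1,3) — 3 in total.

3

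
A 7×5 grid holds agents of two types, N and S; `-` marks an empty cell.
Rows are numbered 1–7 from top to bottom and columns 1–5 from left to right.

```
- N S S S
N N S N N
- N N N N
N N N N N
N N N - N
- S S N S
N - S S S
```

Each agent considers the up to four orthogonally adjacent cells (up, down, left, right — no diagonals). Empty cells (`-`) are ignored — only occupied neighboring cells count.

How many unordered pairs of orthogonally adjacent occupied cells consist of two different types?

12

Scan each occupied cell's neighbors to the right and below so each pair is counted once.
Row 1: N(1,2)–S(1,3)≠ N(1,2)–N(2,2)= S(1,3)–S(1,4)= S(1,3)–S(2,3)= S(1,4)–S(1,5)= S(1,4)–N(2,4)≠ S(1,5)–N(2,5)≠  → 3/7 unlike.
Row 2: N(2,1)–N(2,2)= N(2,2)–S(2,3)≠ N(2,2)–N(3,2)= S(2,3)–N(2,4)≠ S(2,3)–N(3,3)≠ N(2,4)–N(2,5)= N(2,4)–N(3,4)= N(2,5)–N(3,5)=  → 3/8 unlike.
Row 3: N(3,2)–N(3,3)= N(3,2)–N(4,2)= N(3,3)–N(3,4)= N(3,3)–N(4,3)= N(3,4)–N(3,5)= N(3,4)–N(4,4)= N(3,5)–N(4,5)=  → 0/7 unlike.
Row 4: N(4,1)–N(4,2)= N(4,1)–N(5,1)= N(4,2)–N(4,3)= N(4,2)–N(5,2)= N(4,3)–N(4,4)= N(4,3)–N(5,3)= N(4,4)–N(4,5)= N(4,5)–N(5,5)=  → 0/8 unlike.
Row 5: N(5,1)–N(5,2)= N(5,2)–N(5,3)= N(5,2)–S(6,2)≠ N(5,3)–S(6,3)≠ N(5,5)–S(6,5)≠  → 3/5 unlike.
Row 6: S(6,2)–S(6,3)= S(6,3)–N(6,4)≠ S(6,3)–S(7,3)= N(6,4)–S(6,5)≠ N(6,4)–S(7,4)≠ S(6,5)–S(7,5)=  → 3/6 unlike.
Row 7: S(7,3)–S(7,4)= S(7,4)–S(7,5)=  → 0/2 unlike.
Total adjacent occupied pairs: 43; unlike-type pairs: 12.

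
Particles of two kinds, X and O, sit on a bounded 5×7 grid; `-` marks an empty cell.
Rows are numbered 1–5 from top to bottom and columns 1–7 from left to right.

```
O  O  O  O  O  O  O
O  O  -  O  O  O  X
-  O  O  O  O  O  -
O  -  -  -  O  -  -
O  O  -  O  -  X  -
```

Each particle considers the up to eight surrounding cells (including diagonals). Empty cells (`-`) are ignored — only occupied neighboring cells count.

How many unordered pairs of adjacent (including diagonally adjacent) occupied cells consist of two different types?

Scan each occupied cell's neighbors to the right and below (and the two forward diagonals) so each pair is counted once.
From row 1: 2 unlike of 22 pairs (running 2/22).
From row 2: 2 unlike of 16 pairs (running 4/38).
From row 3: 0 unlike of 8 pairs (running 4/46).
From row 4: 1 unlike of 4 pairs (running 5/50).
From row 5: 0 unlike of 1 pairs (running 5/51).
Total adjacent occupied pairs: 51; unlike-type pairs: 5.

5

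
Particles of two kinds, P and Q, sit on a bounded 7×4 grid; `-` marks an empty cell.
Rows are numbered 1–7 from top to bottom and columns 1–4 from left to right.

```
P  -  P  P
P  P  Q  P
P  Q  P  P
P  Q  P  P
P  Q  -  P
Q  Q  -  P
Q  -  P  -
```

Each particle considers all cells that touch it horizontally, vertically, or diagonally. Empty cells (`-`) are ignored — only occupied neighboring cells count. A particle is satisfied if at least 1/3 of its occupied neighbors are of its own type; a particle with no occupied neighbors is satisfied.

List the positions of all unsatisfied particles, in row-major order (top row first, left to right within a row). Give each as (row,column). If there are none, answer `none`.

Row 1: (1,1)P 2/2 ✓ · (1,3)P 3/4 ✓ · (1,4)P 2/3 ✓
Row 2: (2,1)P 3/4 ✓ · (2,2)P 5/7 ✓ · (2,3)Q 1/7 ✗ · (2,4)P 4/5 ✓
Row 3: (3,1)P 3/5 ✓ · (3,2)Q 2/8 ✗ · (3,3)P 5/8 ✓ · (3,4)P 4/5 ✓
Row 4: (4,1)P 2/5 ✓ · (4,2)Q 2/7 ✗ · (4,3)P 4/7 ✓ · (4,4)P 4/4 ✓
Row 5: (5,1)P 1/5 ✗ · (5,2)Q 3/6 ✓ · (5,4)P 3/3 ✓
Row 6: (6,1)Q 3/4 ✓ · (6,2)Q 3/5 ✓ · (6,4)P 2/2 ✓
Row 7: (7,1)Q 2/2 ✓ · (7,3)P 1/2 ✓

(2,3), (3,2), (4,2), (5,1)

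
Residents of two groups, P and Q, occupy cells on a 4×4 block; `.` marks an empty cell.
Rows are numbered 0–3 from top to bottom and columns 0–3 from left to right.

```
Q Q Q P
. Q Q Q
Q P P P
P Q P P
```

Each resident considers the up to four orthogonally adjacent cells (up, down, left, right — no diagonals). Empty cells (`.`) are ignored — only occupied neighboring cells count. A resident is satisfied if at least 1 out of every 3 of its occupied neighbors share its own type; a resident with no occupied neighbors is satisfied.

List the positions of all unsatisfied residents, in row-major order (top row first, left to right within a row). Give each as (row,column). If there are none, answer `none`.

(0,0)Q 1/1 ✓
(0,1)Q 3/3 ✓
(0,2)Q 2/3 ✓
(0,3)P 0/2 ✗
(1,1)Q 2/3 ✓
(1,2)Q 3/4 ✓
(1,3)Q 1/3 ✓
(2,0)Q 0/2 ✗
(2,1)P 1/4 ✗
(2,2)P 3/4 ✓
(2,3)P 2/3 ✓
(3,0)P 0/2 ✗
(3,1)Q 0/3 ✗
(3,2)P 2/3 ✓
(3,3)P 2/2 ✓

(0,3), (2,0), (2,1), (3,0), (3,1)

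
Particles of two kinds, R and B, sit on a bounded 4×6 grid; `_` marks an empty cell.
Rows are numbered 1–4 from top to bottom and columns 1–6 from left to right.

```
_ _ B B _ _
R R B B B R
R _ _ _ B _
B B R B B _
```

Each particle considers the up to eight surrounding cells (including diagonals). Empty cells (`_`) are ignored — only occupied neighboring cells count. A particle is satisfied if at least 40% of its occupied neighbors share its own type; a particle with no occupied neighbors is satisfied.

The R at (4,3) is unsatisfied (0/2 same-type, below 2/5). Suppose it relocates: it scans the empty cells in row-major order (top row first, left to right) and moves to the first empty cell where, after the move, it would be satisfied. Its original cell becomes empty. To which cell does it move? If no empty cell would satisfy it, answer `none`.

Vacating (4,3). Empty cells in order:
  (1,1): 2/2 same-type → satisfied — stop here.

(1,1)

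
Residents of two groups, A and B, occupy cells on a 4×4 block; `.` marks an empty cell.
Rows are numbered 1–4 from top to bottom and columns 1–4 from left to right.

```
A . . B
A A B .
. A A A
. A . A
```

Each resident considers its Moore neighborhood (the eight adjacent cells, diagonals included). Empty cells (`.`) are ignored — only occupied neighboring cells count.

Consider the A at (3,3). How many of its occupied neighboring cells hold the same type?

Occupied neighbors of (3,3): (2,2)=A, (2,3)=B, (3,2)=A, (3,4)=A, (4,2)=A, (4,4)=A.
Same type (A): 5 of 6.

5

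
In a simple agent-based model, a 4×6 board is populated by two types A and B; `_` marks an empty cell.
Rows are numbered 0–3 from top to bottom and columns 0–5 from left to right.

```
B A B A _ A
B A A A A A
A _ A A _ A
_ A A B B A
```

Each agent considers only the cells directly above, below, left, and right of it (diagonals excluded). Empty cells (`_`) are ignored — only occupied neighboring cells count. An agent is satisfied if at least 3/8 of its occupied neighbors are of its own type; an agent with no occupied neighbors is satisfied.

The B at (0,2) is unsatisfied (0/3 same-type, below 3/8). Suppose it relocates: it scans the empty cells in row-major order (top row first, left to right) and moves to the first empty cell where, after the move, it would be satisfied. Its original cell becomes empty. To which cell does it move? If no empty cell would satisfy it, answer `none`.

Vacating (0,2). Empty cells in order:
  (0,4): 0/3 same-type → still unsatisfied.
  (2,1): 0/4 same-type → still unsatisfied.
  (2,4): 1/4 same-type → still unsatisfied.
  (3,0): 0/2 same-type → still unsatisfied.

none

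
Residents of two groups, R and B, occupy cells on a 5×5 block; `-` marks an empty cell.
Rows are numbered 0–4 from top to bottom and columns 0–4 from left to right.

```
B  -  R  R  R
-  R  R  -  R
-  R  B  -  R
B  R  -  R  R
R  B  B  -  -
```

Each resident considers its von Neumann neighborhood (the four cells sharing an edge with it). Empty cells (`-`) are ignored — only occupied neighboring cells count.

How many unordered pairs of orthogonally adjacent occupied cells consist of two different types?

Scan each occupied cell's neighbors to the right and below so each pair is counted once.
From row 0: 0 unlike of 4 pairs (running 0/4).
From row 1: 1 unlike of 4 pairs (running 1/8).
From row 2: 1 unlike of 3 pairs (running 2/11).
From row 3: 3 unlike of 4 pairs (running 5/15).
From row 4: 1 unlike of 2 pairs (running 6/17).
Total adjacent occupied pairs: 17; unlike-type pairs: 6.

6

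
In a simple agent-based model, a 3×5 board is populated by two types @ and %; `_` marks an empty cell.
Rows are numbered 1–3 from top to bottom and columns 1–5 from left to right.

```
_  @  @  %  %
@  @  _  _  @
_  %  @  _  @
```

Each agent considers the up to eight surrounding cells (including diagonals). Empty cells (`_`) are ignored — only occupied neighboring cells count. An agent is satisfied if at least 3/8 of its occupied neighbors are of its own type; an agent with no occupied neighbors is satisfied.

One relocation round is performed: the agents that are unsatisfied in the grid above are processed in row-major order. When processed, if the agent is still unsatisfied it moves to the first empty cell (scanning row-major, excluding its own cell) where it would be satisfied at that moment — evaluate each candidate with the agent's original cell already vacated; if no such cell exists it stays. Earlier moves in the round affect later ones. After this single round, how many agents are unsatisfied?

Initially unsatisfied (in order): (1,4), (2,5), (3,2).
  (1,4): no empty cell satisfies it; stays.
  (2,5) → (1,1).
  (3,2) → (2,4).
Resulting grid:
@ @ @ % %
@ @ _ % _
_ _ @ _ @
Unsatisfied now: (3,5).

1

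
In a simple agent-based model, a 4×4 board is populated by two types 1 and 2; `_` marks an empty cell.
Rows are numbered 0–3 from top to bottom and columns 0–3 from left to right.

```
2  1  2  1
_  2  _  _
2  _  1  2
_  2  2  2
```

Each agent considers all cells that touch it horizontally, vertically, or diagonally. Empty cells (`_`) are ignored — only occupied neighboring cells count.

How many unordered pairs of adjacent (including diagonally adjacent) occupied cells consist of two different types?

Scan each occupied cell's neighbors to the right and below (and the two forward diagonals) so each pair is counted once.
From row 0: 4 unlike of 6 pairs (running 4/6).
From row 1: 1 unlike of 2 pairs (running 5/8).
From row 2: 4 unlike of 7 pairs (running 9/15).
From row 3: 0 unlike of 2 pairs (running 9/17).
Total adjacent occupied pairs: 17; unlike-type pairs: 9.

9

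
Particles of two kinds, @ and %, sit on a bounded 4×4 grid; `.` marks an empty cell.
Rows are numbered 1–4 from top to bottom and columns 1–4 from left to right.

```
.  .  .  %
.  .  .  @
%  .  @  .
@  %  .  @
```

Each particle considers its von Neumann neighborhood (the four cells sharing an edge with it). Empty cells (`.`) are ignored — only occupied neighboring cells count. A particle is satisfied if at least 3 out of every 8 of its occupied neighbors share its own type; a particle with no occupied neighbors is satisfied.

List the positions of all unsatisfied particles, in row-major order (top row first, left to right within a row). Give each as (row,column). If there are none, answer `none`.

(1,4), (2,4), (3,1), (4,1), (4,2)

(1,4)% 0/1 unhappy
(2,4)@ 0/1 unhappy
(3,1)% 0/1 unhappy
(3,3)@ 0/0 ok
(4,1)@ 0/2 unhappy
(4,2)% 0/1 unhappy
(4,4)@ 0/0 ok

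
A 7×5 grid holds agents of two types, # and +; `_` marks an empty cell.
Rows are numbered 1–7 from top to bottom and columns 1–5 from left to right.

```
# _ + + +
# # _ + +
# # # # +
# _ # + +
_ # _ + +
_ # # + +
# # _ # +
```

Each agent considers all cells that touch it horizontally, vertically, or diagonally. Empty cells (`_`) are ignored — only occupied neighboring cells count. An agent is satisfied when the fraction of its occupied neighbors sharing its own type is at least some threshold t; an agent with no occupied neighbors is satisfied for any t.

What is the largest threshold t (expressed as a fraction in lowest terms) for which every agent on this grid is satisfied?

(1,1)# 2/2
(1,3)+ 2/3
(1,4)+ 4/4
(1,5)+ 3/3
(2,1)# 4/4
(2,2)# 5/6
(2,4)+ 5/7
(2,5)+ 4/5
(3,1)# 4/4
(3,2)# 6/6
(3,3)# 4/6
(3,4)# 2/7
(3,5)+ 4/5
(4,1)# 3/3
(4,3)# 4/6
(4,4)+ 4/7
(4,5)+ 4/5
(5,2)# 4/4
(5,4)+ 5/7
(5,5)+ 5/5
(6,2)# 4/4
(6,3)# 4/6
(6,4)+ 4/6
(6,5)+ 4/5
(7,1)# 2/2
(7,2)# 3/3
(7,4)# 1/4
(7,5)+ 2/3
The smallest same-type fraction is 1/4 at (7,4), which reduces to 1/4. Any threshold above that leaves this agent unsatisfied.

1/4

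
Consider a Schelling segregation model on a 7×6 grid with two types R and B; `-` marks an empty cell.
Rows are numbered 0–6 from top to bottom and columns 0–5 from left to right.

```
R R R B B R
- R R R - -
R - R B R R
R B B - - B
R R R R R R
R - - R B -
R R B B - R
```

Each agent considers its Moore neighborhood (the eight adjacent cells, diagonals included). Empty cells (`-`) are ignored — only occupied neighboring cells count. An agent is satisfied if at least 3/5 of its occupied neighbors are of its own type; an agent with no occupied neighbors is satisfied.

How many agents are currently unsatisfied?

16

(0,0)R 2/2 satisfied
(0,1)R 4/4 satisfied
(0,2)R 4/5 satisfied
(0,3)B 1/4 not
(0,4)B 1/3 not
(0,5)R 0/1 not
(1,1)R 6/6 satisfied
(1,2)R 5/7 satisfied
(1,3)R 4/7 not
(2,0)R 2/3 satisfied
(2,2)R 3/6 not
(2,3)B 1/5 not
(2,4)R 2/4 not
(2,5)R 1/2 not
(3,0)R 3/4 satisfied
(3,1)B 1/7 not
(3,2)B 2/6 not
(3,5)B 0/4 not
(4,0)R 3/4 satisfied
(4,1)R 4/6 satisfied
(4,2)R 3/5 satisfied
(4,3)R 3/5 satisfied
(4,4)R 3/5 satisfied
(4,5)R 1/3 not
(5,0)R 4/4 satisfied
(5,3)R 3/6 not
(5,4)B 1/6 not
(6,0)R 2/2 satisfied
(6,1)R 2/3 satisfied
(6,2)B 1/3 not
(6,3)B 2/3 satisfied
(6,5)R 0/1 not
Unsatisfied: (0,3), (0,4), (0,5), (1,3), (2,2), (2,3), (2,4), (2,5), (3,1), (3,2), (3,5), (4,5), (5,3), (5,4), (6,2), (6,5) — 16 in total.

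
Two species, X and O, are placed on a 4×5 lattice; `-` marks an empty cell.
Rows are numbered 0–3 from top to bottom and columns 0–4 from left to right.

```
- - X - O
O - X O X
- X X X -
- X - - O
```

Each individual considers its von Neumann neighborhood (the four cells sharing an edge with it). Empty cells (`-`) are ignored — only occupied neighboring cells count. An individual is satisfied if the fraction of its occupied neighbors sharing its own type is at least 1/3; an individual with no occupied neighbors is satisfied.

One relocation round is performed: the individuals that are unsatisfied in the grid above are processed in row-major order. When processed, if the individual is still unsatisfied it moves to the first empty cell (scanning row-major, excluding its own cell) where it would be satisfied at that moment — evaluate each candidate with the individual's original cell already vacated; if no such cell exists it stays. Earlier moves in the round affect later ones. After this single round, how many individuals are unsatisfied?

0

Initially unsatisfied (in order): (0,4), (1,3), (1,4).
  (0,4) → (0,0).
  (1,3) → (0,1).
  (1,4): now satisfied by earlier moves; stays.
Resulting grid:
O O X - -
O - X - X
- X X X -
- X - - O
All satisfied now.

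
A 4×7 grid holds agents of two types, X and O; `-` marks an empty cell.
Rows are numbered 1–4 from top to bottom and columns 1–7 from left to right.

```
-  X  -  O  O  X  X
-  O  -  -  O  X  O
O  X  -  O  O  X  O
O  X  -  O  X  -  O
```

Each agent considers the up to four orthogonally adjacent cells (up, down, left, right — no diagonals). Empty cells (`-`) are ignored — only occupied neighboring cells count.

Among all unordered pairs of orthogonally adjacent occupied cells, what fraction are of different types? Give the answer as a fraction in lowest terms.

1/2

Scan each occupied cell's neighbors to the right and below so each pair is counted once.
From row 1: 3 unlike of 7 pairs (running 3/7).
From row 2: 3 unlike of 6 pairs (running 6/13).
From row 3: 4 unlike of 9 pairs (running 10/22).
From row 4: 2 unlike of 2 pairs (running 12/24).
Total adjacent occupied pairs: 24; unlike-type pairs: 12.
12/24 reduces to 1/2.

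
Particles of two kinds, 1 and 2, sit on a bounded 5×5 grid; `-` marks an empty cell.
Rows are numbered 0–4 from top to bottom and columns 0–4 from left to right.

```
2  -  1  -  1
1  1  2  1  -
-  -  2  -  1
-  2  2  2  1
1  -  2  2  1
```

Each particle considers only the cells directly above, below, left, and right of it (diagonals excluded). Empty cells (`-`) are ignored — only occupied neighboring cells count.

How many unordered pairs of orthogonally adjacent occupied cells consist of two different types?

6

Scan each occupied cell's neighbors to the right and below so each pair is counted once.
From row 0: 2 unlike of 2 pairs (running 2/2).
From row 1: 2 unlike of 4 pairs (running 4/6).
From row 2: 0 unlike of 2 pairs (running 4/8).
From row 3: 1 unlike of 6 pairs (running 5/14).
From row 4: 1 unlike of 2 pairs (running 6/16).
Total adjacent occupied pairs: 16; unlike-type pairs: 6.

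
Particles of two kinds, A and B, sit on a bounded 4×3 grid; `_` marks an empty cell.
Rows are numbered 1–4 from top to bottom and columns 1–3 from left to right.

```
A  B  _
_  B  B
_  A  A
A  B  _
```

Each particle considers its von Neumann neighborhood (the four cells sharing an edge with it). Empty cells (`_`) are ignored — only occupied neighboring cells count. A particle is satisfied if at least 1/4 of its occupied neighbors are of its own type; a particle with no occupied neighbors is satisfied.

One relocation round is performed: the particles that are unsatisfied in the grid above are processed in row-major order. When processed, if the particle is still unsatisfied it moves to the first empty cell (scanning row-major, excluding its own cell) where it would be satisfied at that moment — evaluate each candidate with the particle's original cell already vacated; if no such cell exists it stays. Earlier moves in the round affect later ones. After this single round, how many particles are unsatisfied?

0

Initially unsatisfied (in order): (1,1), (4,1), (4,2).
  (1,1) → (3,1).
  (4,1): now satisfied by earlier moves; stays.
  (4,2) → (1,1).
Resulting grid:
B B _
_ B B
A A A
A _ _
All satisfied now.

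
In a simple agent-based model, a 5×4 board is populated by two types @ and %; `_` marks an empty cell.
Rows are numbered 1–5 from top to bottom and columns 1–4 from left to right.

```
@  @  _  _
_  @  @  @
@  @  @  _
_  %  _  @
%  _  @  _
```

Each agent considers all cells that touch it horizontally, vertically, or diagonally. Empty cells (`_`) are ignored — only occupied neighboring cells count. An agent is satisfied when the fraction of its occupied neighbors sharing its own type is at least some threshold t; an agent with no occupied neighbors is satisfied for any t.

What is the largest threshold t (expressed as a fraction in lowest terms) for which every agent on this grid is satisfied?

1/5

(1,1)@ 2/2
(1,2)@ 3/3
(2,2)@ 6/6
(2,3)@ 5/5
(2,4)@ 2/2
(3,1)@ 2/3
(3,2)@ 4/5
(3,3)@ 5/6
(4,2)% 1/5
(4,4)@ 2/2
(5,1)% 1/1
(5,3)@ 1/2
The smallest same-type fraction is 1/5 at (4,2), which reduces to 1/5. Any threshold above that leaves this agent unsatisfied.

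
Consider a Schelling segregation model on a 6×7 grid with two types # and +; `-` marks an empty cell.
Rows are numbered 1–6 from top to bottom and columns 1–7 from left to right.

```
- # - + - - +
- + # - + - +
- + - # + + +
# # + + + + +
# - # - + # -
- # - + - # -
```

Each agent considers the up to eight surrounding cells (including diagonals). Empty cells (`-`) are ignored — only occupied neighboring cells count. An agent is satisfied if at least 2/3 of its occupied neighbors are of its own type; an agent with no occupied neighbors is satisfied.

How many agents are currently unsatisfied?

Row 1: (1,2)# 1/2 ✗ · (1,4)+ 1/2 ✗ · (1,7)+ 1/1 ✓
Row 2: (2,2)+ 1/3 ✗ · (2,3)# 2/5 ✗ · (2,5)+ 3/4 ✓ · (2,7)+ 3/3 ✓
Row 3: (3,2)+ 2/5 ✗ · (3,4)# 1/6 ✗ · (3,5)+ 5/6 ✓ · (3,6)+ 7/7 ✓ · (3,7)+ 4/4 ✓
Row 4: (4,1)# 2/3 ✓ · (4,2)# 3/5 ✗ · (4,3)+ 2/5 ✗ · (4,4)+ 4/6 ✓ · (4,5)+ 5/7 ✓ · (4,6)+ 6/7 ✓ · (4,7)+ 3/4 ✓
Row 5: (5,1)# 3/3 ✓ · (5,3)# 2/5 ✗ · (5,5)+ 4/6 ✓ · (5,6)# 1/5 ✗
Row 6: (6,2)# 2/2 ✓ · (6,4)+ 1/2 ✗ · (6,6)# 1/2 ✗
Unsatisfied: (1,2), (1,4), (2,2), (2,3), (3,2), (3,4), (4,2), (4,3), (5,3), (5,6), (6,4), (6,6) — 12 in total.

12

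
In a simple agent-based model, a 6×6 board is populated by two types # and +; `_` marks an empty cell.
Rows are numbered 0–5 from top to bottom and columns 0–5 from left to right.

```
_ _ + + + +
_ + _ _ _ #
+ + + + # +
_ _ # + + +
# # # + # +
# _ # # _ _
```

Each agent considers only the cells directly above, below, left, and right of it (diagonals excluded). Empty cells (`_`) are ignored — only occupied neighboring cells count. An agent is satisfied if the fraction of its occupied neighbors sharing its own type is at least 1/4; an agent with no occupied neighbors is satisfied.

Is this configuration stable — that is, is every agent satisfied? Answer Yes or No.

(0,2)+ 1/1 ok
(0,3)+ 2/2 ok
(0,4)+ 2/2 ok
(0,5)+ 1/2 ok
(1,1)+ 1/1 ok
(1,5)# 0/2 unhappy
(2,0)+ 1/1 ok
(2,1)+ 3/3 ok
(2,2)+ 2/3 ok
(2,3)+ 2/3 ok
(2,4)# 0/3 unhappy
(2,5)+ 1/3 ok
(3,2)# 1/3 ok
(3,3)+ 3/4 ok
(3,4)+ 2/4 ok
(3,5)+ 3/3 ok
(4,0)# 2/2 ok
(4,1)# 2/2 ok
(4,2)# 3/4 ok
(4,3)+ 1/4 ok
(4,4)# 0/3 unhappy
(4,5)+ 1/2 ok
(5,0)# 1/1 ok
(5,2)# 2/2 ok
(5,3)# 1/2 ok
For instance (1,5) has only 0/2 same-type neighbors, below 1/4.

No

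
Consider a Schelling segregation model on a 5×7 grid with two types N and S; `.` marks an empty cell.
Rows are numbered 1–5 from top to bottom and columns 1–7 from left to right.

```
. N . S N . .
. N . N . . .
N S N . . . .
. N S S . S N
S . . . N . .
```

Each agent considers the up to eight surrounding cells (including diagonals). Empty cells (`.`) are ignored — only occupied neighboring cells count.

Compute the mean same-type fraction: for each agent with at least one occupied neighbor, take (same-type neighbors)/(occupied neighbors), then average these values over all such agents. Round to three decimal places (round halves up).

0.368

(1,2)N 1/1
(1,4)S 0/2
(1,5)N 1/2
(2,2)N 3/4
(2,4)N 2/3
(3,1)N 2/3
(3,2)S 1/5
(3,3)N 3/6
(4,2)N 2/5
(4,3)S 2/4
(4,4)S 1/3
(4,6)S 0/2
(4,7)N 0/1
(5,1)S 0/1
(5,5)N 0/2
Sum over 15 agents: 1/1 + 0/2 + 1/2 + 3/4 + 2/3 + 2/3 + 1/5 + 3/6 + 2/5 + 2/4 + 1/3 + 0/2 + 0/1 + 0/1 + 0/2 = 331/60; mean = 331/60 ÷ 15 = 331/900 = 0.367777… → 0.368.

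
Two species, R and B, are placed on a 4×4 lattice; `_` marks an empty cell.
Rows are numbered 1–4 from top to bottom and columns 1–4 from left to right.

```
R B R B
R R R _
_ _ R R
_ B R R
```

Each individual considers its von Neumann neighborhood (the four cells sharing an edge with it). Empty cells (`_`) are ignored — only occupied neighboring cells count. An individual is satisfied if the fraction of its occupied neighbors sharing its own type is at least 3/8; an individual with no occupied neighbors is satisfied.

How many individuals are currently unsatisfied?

Row 1: (1,1)R 1/2 ✓ · (1,2)B 0/3 ✗ · (1,3)R 1/3 ✗ · (1,4)B 0/1 ✗
Row 2: (2,1)R 2/2 ✓ · (2,2)R 2/3 ✓ · (2,3)R 3/3 ✓
Row 3: (3,3)R 3/3 ✓ · (3,4)R 2/2 ✓
Row 4: (4,2)B 0/1 ✗ · (4,3)R 2/3 ✓ · (4,4)R 2/2 ✓
Unsatisfied: (1,2), (1,3), (1,4), (4,2) — 4 in total.

4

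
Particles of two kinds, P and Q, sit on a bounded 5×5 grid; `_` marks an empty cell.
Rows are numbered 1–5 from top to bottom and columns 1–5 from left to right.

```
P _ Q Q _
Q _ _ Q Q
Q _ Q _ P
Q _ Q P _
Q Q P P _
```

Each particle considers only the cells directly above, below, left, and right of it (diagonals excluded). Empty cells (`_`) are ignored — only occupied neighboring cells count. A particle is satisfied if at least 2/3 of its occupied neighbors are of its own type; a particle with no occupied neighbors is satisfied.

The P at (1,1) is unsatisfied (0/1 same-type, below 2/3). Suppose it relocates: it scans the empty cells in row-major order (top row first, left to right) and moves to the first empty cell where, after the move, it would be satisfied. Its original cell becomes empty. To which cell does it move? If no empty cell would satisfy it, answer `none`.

Vacating (1,1). Empty cells in order:
  (1,2): 0/1 same-type → still unsatisfied.
  (1,5): 0/2 same-type → still unsatisfied.
  (2,2): 0/1 same-type → still unsatisfied.
  (2,3): 0/3 same-type → still unsatisfied.
  (3,2): 0/2 same-type → still unsatisfied.
  (3,4): 2/4 same-type → still unsatisfied.
  (4,2): 0/3 same-type → still unsatisfied.
  (4,5): 2/2 same-type → satisfied — stop here.

(4,5)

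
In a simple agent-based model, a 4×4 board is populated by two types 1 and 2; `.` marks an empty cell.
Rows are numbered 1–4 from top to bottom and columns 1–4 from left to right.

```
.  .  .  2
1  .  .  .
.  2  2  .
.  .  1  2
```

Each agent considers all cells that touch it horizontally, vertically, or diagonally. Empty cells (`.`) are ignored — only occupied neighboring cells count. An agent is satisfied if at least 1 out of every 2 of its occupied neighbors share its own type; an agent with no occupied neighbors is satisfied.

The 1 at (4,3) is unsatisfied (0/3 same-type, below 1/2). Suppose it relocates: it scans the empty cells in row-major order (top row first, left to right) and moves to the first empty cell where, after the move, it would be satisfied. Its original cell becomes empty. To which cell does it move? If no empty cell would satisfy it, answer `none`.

Vacating (4,3). Empty cells in order:
  (1,1): 1/1 same-type → satisfied — stop here.

(1,1)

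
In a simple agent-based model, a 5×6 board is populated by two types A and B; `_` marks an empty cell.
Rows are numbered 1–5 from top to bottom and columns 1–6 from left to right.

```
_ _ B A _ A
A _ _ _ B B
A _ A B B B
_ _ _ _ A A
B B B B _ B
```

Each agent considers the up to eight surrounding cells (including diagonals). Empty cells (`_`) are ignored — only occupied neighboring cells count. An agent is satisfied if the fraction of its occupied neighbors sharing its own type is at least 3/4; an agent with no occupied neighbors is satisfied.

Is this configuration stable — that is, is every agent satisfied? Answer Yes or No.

(1,3)B 0/1 ✗
(1,4)A 0/2 ✗
(1,6)A 0/2 ✗
(2,1)A 1/1 ✓
(2,5)B 4/6 ✗
(2,6)B 3/4 ✓
(3,1)A 1/1 ✓
(3,3)A 0/1 ✗
(3,4)B 2/4 ✗
(3,5)B 4/6 ✗
(3,6)B 3/5 ✗
(4,5)A 1/6 ✗
(4,6)A 1/4 ✗
(5,1)B 1/1 ✓
(5,2)B 2/2 ✓
(5,3)B 2/2 ✓
(5,4)B 1/2 ✗
(5,6)B 0/2 ✗
For instance (1,3) has only 0/1 same-type neighbors, below 3/4.

No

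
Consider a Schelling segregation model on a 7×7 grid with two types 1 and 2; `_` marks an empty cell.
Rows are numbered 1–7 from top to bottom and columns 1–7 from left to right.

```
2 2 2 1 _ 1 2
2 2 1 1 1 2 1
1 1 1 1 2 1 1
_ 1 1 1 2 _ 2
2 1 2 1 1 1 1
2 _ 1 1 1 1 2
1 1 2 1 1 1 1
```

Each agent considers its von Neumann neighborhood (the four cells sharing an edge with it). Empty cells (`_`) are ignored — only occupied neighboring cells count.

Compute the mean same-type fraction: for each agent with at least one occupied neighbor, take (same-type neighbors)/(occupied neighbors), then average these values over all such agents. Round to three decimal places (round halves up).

0.548

Row 1: (1,1)2 2/2 · (1,2)2 3/3 · (1,3)2 1/3 · (1,4)1 1/2 · (1,6)1 0/2 · (1,7)2 0/2
Row 2: (2,1)2 2/3 · (2,2)2 2/4 · (2,3)1 2/4 · (2,4)1 4/4 · (2,5)1 1/3 · (2,6)2 0/4 · (2,7)1 1/3
Row 3: (3,1)1 1/2 · (3,2)1 3/4 · (3,3)1 4/4 · (3,4)1 3/4 · (3,5)2 1/4 · (3,6)1 1/3 · (3,7)1 2/3
Row 4: (4,2)1 3/3 · (4,3)1 3/4 · (4,4)1 3/4 · (4,5)2 1/3 · (4,7)2 0/2
Row 5: (5,1)2 1/2 · (5,2)1 1/3 · (5,3)2 0/4 · (5,4)1 3/4 · (5,5)1 3/4 · (5,6)1 3/3 · (5,7)1 1/3
Row 6: (6,1)2 1/2 · (6,3)1 1/3 · (6,4)1 4/4 · (6,5)1 4/4 · (6,6)1 3/4 · (6,7)2 0/3
Row 7: (7,1)1 1/2 · (7,2)1 1/2 · (7,3)2 0/3 · (7,4)1 2/3 · (7,5)1 3/3 · (7,6)1 3/3 · (7,7)1 1/2
Sum over 45 agents: 2/2 + 3/3 + 1/3 + 1/2 + 0/2 + 0/2 + 2/3 + 2/4 + 2/4 + 4/4 + 1/3 + 0/4 + 1/3 + 1/2 + 3/4 + 4/4 + 3/4 + 1/4 + 1/3 + 2/3 + 3/3 + 3/4 + 3/4 + 1/3 + 0/2 + 1/2 + 1/3 + 0/4 + 3/4 + 3/4 + 3/3 + 1/3 + 1/2 + 1/3 + 4/4 + 4/4 + 3/4 + 0/3 + 1/2 + 1/2 + 0/3 + 2/3 + 3/3 + 3/3 + 1/2 = 74/3; mean = 74/3 ÷ 45 = 74/135 = 0.548148… → 0.548.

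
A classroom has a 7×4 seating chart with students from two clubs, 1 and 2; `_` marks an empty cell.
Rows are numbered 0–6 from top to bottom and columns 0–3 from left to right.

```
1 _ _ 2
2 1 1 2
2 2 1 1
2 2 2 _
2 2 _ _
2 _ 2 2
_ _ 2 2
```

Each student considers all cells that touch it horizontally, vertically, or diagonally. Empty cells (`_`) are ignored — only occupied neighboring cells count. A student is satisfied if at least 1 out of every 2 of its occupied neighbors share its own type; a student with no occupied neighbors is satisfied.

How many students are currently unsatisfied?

2

(0,0)1 1/2 ✓
(0,3)2 1/2 ✓
(1,0)2 2/4 ✓
(1,1)1 3/6 ✓
(1,2)1 3/6 ✓
(1,3)2 1/4 ✗
(2,0)2 4/5 ✓
(2,1)2 5/8 ✓
(2,2)1 3/7 ✗
(2,3)1 2/4 ✓
(3,0)2 5/5 ✓
(3,1)2 6/7 ✓
(3,2)2 3/5 ✓
(4,0)2 4/4 ✓
(4,1)2 6/6 ✓
(5,0)2 2/2 ✓
(5,2)2 4/4 ✓
(5,3)2 3/3 ✓
(6,2)2 3/3 ✓
(6,3)2 3/3 ✓
Unsatisfied: (1,3), (2,2) — 2 in total.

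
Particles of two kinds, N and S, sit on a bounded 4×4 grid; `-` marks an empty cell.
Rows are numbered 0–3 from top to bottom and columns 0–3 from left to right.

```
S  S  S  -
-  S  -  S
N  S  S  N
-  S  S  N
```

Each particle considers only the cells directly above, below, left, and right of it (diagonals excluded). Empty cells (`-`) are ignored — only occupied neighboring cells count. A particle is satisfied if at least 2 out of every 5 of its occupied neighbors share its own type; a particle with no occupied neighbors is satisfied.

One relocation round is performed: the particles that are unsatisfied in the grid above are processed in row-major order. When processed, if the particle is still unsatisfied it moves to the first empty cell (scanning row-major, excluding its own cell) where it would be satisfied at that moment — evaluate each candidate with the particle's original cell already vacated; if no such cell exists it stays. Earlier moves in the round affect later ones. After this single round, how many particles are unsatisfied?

Initially unsatisfied (in order): (1,3), (2,0), (2,3).
  (1,3) → (0,3).
  (2,0) → (1,3).
  (2,3): now satisfied by earlier moves; stays.
Resulting grid:
S S S S
- S - N
- S S N
- S S N
All satisfied now.

0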